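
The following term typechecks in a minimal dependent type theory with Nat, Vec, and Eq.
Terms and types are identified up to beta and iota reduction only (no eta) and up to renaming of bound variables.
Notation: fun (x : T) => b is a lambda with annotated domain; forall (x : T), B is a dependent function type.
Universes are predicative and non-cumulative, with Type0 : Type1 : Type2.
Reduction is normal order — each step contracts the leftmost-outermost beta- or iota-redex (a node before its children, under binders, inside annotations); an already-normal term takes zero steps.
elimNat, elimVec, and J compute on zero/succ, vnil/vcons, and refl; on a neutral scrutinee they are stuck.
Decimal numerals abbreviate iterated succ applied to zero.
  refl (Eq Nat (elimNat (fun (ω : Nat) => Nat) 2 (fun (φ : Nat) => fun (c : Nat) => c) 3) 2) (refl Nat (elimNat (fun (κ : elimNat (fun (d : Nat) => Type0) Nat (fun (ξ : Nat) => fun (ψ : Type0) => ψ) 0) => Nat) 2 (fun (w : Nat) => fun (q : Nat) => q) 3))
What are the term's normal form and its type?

normal form:
  refl (Eq Nat 2 2) (refl Nat 2)
inferred type:
  Eq (Eq Nat 2 2) (refl Nat 2) (refl Nat 2)
observation: the term reaches its normal form after 20 normal-order steps.


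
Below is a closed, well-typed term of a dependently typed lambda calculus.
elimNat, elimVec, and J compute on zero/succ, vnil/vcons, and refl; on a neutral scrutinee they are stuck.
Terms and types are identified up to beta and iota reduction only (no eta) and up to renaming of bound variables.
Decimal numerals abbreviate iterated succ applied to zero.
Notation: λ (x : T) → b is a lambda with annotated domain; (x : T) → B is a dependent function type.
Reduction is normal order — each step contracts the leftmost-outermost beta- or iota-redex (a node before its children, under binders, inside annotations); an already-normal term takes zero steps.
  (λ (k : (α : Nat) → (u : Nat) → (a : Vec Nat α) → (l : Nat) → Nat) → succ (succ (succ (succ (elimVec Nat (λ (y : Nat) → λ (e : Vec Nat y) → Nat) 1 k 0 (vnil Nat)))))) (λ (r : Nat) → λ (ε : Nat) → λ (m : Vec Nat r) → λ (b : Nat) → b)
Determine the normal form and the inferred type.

normal form:
  5
type:
  Nat
observation: 2 normal-order steps normalize the term, beginning with a beta-redex.


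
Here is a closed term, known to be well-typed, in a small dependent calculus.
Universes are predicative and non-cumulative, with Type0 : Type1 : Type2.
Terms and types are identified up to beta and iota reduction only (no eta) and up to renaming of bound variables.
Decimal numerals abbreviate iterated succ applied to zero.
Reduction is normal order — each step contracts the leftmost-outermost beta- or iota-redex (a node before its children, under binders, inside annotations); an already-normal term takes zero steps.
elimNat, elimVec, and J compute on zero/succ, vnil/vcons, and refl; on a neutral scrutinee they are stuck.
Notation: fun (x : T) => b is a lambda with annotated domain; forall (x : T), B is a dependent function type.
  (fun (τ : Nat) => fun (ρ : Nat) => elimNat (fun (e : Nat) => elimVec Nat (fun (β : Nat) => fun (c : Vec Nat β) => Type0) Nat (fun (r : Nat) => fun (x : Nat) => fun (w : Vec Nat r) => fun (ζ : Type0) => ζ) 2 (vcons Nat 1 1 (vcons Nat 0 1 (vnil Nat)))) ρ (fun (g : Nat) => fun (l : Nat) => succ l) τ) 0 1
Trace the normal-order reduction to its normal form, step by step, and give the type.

normal-order reduction:
  (fun (τ : Nat) => fun (ρ : Nat) => elimNat (fun (e : Nat) => elimVec Nat (fun (β : Nat) => fun (c : Vec Nat β) => Type0) Nat (fun (r : Nat) => fun (x : Nat) => fun (w : Vec Nat r) => fun (ζ : Type0) => ζ) 2 (vcons Nat 1 1 (vcons Nat 0 1 (vnil Nat)))) ρ (fun (g : Nat) => fun (l : Nat) => succ l) τ) 0 1
  ~> (fun (τ : Nat) => elimNat (fun (ρ : Nat) => elimVec Nat (fun (e : Nat) => fun (β : Vec Nat e) => Type0) Nat (fun (c : Nat) => fun (r : Nat) => fun (x : Vec Nat c) => fun (w : Type0) => w) 2 (vcons Nat 1 1 (vcons Nat 0 1 (vnil Nat)))) τ (fun (ζ : Nat) => fun (g : Nat) => succ g) 0) 1
  ~> elimNat (fun (τ : Nat) => elimVec Nat (fun (ρ : Nat) => fun (e : Vec Nat ρ) => Type0) Nat (fun (β : Nat) => fun (c : Nat) => fun (r : Vec Nat β) => fun (x : Type0) => x) 2 (vcons Nat 1 1 (vcons Nat 0 1 (vnil Nat)))) 1 (fun (w : Nat) => fun (ζ : Nat) => succ ζ) 0
  ~> 1
type:
  Nat


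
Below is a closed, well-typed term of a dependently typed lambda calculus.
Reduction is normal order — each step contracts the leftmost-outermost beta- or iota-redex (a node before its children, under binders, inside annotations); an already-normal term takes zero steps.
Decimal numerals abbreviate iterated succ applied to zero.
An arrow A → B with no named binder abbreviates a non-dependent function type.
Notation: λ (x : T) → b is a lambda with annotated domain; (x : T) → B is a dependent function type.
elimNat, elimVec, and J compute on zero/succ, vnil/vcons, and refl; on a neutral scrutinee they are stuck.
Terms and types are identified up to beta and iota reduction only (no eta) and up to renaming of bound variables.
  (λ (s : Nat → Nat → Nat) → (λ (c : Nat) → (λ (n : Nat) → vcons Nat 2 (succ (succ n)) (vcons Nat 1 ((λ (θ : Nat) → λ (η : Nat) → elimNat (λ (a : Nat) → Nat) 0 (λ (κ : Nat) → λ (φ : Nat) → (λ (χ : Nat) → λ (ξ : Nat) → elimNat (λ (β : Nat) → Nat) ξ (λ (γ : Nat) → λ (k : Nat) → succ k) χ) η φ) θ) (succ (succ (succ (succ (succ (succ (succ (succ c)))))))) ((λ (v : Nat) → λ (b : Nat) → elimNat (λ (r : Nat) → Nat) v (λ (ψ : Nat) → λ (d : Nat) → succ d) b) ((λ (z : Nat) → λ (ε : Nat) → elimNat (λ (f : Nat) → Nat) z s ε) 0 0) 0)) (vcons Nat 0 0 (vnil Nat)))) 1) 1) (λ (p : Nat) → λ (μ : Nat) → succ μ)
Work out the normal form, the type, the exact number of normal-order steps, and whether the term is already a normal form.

normal form:
  vcons Nat 2 3 (vcons Nat 1 0 (vcons Nat 0 0 (vnil Nat)))
inferred type:
  Vec Nat 3
normal-order step count: 114
term was already normal: no
first contracted redex: a beta-redex


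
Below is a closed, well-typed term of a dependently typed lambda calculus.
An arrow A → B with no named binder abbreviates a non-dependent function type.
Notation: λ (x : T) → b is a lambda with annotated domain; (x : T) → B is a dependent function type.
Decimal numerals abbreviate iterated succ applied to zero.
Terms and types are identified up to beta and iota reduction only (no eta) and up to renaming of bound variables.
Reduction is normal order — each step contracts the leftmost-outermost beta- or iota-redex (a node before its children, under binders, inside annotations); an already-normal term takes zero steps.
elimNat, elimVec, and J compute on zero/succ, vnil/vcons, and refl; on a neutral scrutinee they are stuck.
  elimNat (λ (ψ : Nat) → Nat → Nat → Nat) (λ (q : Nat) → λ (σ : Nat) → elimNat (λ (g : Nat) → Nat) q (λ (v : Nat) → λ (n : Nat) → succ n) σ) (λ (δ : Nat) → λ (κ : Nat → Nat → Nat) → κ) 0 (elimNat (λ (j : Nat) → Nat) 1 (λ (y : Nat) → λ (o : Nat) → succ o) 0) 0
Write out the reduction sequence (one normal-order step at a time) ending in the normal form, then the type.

normal-order reduction:
  elimNat (λ (ψ : Nat) → Nat → Nat → Nat) (λ (q : Nat) → λ (σ : Nat) → elimNat (λ (g : Nat) → Nat) q (λ (v : Nat) → λ (n : Nat) → succ n) σ) (λ (δ : Nat) → λ (κ : Nat → Nat → Nat) → κ) 0 (elimNat (λ (j : Nat) → Nat) 1 (λ (y : Nat) → λ (o : Nat) → succ o) 0) 0
  ~> (λ (ψ : Nat) → λ (q : Nat) → elimNat (λ (σ : Nat) → Nat) ψ (λ (g : Nat) → λ (v : Nat) → succ v) q) (elimNat (λ (n : Nat) → Nat) 1 (λ (δ : Nat) → λ (κ : Nat) → succ κ) 0) 0
  ~> (λ (ψ : Nat) → elimNat (λ (q : Nat) → Nat) (elimNat (λ (σ : Nat) → Nat) 1 (λ (g : Nat) → λ (v : Nat) → succ v) 0) (λ (n : Nat) → λ (δ : Nat) → succ δ) ψ) 0
  ~> elimNat (λ (ψ : Nat) → Nat) (elimNat (λ (q : Nat) → Nat) 1 (λ (σ : Nat) → λ (g : Nat) → succ g) 0) (λ (v : Nat) → λ (n : Nat) → succ n) 0
  ~> elimNat (λ (ψ : Nat) → Nat) 1 (λ (q : Nat) → λ (σ : Nat) → succ σ) 0
  ~> 1
inferred type:
  Nat


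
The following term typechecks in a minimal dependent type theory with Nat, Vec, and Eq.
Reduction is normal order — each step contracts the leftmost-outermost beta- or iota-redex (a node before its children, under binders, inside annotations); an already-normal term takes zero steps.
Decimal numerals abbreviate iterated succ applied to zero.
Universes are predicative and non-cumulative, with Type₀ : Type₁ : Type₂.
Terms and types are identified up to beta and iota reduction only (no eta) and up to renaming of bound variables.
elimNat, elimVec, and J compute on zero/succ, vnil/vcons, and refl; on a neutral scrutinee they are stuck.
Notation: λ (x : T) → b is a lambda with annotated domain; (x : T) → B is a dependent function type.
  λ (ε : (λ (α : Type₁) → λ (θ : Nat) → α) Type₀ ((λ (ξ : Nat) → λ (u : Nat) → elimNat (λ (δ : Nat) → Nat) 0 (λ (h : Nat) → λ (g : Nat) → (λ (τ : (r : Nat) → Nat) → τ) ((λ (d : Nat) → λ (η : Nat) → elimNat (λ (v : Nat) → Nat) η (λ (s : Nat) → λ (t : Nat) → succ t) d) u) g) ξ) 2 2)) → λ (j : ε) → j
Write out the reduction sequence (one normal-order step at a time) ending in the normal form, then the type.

reduction (normal order):
  λ (ε : (λ (α : Type₁) → λ (θ : Nat) → α) Type₀ ((λ (ξ : Nat) → λ (u : Nat) → elimNat (λ (δ : Nat) → Nat) 0 (λ (h : Nat) → λ (g : Nat) → (λ (τ : (r : Nat) → Nat) → τ) ((λ (d : Nat) → λ (η : Nat) → elimNat (λ (v : Nat) → Nat) η (λ (s : Nat) → λ (t : Nat) → succ t) d) u) g) ξ) 2 2)) → λ (j : ε) → j
  ~> λ (ε : (λ (α : Nat) → Type₀) ((λ (θ : Nat) → λ (ξ : Nat) → elimNat (λ (u : Nat) → Nat) 0 (λ (δ : Nat) → λ (h : Nat) → (λ (g : (τ : Nat) → Nat) → g) ((λ (r : Nat) → λ (d : Nat) → elimNat (λ (η : Nat) → Nat) d (λ (v : Nat) → λ (s : Nat) → succ s) r) ξ) h) θ) 2 2)) → λ (t : ε) → t
  ~> λ (ε : Type₀) → λ (α : ε) → α
the term's type:
  (ε : Type₀) → (α : ε) → ε


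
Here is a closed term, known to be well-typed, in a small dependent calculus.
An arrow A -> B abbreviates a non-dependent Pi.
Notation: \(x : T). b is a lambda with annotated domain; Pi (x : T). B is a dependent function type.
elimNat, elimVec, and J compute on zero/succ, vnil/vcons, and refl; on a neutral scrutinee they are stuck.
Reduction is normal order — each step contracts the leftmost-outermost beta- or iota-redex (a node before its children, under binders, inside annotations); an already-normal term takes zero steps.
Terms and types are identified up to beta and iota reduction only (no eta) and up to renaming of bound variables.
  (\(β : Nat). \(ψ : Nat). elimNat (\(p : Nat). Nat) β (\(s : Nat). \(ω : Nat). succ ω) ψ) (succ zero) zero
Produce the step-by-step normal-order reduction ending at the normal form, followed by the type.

normal-order reduction sequence:
  (\(β : Nat). \(ψ : Nat). elimNat (\(p : Nat). Nat) β (\(s : Nat). \(ω : Nat). succ ω) ψ) (succ zero) zero
  ~> (\(β : Nat). elimNat (\(ψ : Nat). Nat) (succ zero) (\(p : Nat). \(s : Nat). succ s) β) zero
  ~> elimNat (\(β : Nat). Nat) (succ zero) (\(ψ : Nat). \(p : Nat). succ p) zero
  ~> succ zero
inferred type:
  Nat


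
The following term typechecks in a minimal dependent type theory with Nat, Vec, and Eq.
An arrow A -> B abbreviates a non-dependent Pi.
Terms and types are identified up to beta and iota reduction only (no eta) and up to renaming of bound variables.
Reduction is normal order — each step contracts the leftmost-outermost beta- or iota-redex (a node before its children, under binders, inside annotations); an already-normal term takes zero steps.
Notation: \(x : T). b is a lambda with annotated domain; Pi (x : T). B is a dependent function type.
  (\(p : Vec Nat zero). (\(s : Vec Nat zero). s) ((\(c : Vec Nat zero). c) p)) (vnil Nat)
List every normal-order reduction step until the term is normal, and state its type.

normal-order reduction:
  (\(p : Vec Nat zero). (\(s : Vec Nat zero). s) ((\(c : Vec Nat zero). c) p)) (vnil Nat)
  ~> (\(p : Vec Nat zero). p) ((\(s : Vec Nat zero). s) (vnil Nat))
  ~> (\(p : Vec Nat zero). p) (vnil Nat)
  ~> vnil Nat
the term's type:
  Vec Nat zero


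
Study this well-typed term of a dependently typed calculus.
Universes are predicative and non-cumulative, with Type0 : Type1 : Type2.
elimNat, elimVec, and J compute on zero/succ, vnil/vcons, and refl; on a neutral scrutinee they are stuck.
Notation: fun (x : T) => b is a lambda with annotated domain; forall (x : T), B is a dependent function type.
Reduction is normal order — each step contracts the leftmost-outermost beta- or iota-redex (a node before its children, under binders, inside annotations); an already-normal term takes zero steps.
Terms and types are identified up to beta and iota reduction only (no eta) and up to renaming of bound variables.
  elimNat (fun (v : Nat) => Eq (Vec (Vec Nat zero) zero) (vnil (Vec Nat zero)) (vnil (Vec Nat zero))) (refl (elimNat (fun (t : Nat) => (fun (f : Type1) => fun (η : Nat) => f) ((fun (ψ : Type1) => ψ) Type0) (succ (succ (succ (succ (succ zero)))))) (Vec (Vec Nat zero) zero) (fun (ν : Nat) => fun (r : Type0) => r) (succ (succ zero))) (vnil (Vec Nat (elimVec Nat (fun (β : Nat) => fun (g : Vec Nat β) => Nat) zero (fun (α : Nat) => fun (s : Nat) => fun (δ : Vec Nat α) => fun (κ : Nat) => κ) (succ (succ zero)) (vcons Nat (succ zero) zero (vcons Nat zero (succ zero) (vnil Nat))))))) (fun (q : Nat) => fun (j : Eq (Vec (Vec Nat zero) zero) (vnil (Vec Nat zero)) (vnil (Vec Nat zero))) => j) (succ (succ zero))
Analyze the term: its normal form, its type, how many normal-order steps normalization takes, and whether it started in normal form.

reduced normal form:
  refl (Vec (Vec Nat zero) zero) (vnil (Vec Nat zero))
inferred type:
  Eq (Vec (Vec Nat zero) zero) (vnil (Vec Nat zero)) (vnil (Vec Nat zero))
reduction steps (normal order): 25
term was already normal: no
first contracted redex: an elimNat iota-redex


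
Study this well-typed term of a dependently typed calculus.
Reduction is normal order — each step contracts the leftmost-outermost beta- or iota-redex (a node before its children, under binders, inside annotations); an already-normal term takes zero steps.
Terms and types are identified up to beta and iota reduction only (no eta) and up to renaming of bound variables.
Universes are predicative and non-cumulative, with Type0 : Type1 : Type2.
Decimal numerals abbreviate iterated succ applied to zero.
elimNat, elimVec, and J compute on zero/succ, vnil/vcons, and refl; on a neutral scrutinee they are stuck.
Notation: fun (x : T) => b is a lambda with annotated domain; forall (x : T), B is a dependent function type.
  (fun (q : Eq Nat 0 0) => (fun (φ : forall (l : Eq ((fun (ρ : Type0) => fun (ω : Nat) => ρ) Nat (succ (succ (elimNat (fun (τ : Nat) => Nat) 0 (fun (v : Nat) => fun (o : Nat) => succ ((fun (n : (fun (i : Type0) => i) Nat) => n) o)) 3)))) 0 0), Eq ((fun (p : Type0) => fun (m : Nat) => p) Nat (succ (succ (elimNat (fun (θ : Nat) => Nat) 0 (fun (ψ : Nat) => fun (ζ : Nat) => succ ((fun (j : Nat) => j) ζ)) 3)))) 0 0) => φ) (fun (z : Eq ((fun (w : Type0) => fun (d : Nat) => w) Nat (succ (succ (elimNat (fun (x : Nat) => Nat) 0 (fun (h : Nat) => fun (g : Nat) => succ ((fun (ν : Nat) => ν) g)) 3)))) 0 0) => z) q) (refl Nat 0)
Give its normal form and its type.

normal form:
  refl Nat 0
the term's type:
  Eq Nat 0 0


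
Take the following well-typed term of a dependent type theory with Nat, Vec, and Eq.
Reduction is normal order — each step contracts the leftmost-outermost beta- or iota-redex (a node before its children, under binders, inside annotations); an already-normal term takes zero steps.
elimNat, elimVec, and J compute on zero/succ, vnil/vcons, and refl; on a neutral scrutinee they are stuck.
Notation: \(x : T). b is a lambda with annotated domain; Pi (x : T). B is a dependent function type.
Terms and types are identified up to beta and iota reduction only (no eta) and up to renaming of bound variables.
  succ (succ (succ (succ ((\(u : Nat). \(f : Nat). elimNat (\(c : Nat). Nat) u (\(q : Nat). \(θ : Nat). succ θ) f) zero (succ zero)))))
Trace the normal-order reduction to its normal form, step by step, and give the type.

reduction (normal order):
  succ (succ (succ (succ ((\(u : Nat). \(f : Nat). elimNat (\(c : Nat). Nat) u (\(q : Nat). \(θ : Nat). succ θ) f) zero (succ zero)))))
  ~> succ (succ (succ (succ ((\(u : Nat). elimNat (\(f : Nat). Nat) zero (\(c : Nat). \(q : Nat). succ q) u) (succ zero)))))
  ~> succ (succ (succ (succ (elimNat (\(u : Nat). Nat) zero (\(f : Nat). \(c : Nat). succ c) (succ zero)))))
  ~> succ (succ (succ (succ ((\(u : Nat). \(f : Nat). succ f) zero (elimNat (\(c : Nat). Nat) zero (\(q : Nat). \(θ : Nat). succ θ) zero)))))
  ~> succ (succ (succ (succ ((\(u : Nat). succ u) (elimNat (\(f : Nat). Nat) zero (\(c : Nat). \(q : Nat). succ q) zero)))))
  ~> succ (succ (succ (succ (succ (elimNat (\(u : Nat). Nat) zero (\(f : Nat). \(c : Nat). succ c) zero)))))
  ~> succ (succ (succ (succ (succ zero))))
type:
  Nat


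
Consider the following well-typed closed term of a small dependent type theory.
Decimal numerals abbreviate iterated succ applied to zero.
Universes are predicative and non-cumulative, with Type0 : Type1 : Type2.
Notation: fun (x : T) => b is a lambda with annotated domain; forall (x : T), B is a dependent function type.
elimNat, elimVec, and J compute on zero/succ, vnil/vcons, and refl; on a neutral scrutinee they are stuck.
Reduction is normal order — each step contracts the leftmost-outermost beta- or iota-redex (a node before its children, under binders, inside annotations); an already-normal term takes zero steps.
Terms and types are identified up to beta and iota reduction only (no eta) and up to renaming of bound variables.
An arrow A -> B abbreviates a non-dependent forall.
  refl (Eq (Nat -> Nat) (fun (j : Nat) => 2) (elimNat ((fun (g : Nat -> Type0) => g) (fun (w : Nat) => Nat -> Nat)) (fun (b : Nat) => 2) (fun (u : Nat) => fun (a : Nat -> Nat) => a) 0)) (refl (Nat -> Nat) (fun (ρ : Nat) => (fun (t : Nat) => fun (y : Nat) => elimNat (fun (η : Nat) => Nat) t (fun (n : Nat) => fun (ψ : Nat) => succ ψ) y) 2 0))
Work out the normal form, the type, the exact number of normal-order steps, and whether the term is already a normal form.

resulting normal form:
  refl (Eq (Nat -> Nat) (fun (j : Nat) => 2) (fun (g : Nat) => 2)) (refl (Nat -> Nat) (fun (w : Nat) => 2))
the term's type:
  Eq (Eq (Nat -> Nat) (fun (j : Nat) => 2) (fun (g : Nat) => 2)) (refl (Nat -> Nat) (fun (w : Nat) => 2)) (refl (Nat -> Nat) (fun (b : Nat) => 2))
reduction steps (normal order): 4
already normal: no
first contracted redex: an elimNat iota-redex


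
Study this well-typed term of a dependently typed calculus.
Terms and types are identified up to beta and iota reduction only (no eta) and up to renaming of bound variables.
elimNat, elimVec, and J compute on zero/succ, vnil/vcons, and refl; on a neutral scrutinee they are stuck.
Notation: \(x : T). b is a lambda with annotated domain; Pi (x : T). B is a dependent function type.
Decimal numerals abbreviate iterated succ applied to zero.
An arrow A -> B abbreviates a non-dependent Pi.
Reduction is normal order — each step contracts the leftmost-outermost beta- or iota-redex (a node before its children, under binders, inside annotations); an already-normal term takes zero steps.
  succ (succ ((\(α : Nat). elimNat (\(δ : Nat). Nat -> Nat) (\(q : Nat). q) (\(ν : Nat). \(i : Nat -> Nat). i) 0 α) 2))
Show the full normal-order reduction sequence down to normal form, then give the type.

normal-order reduction sequence:
  succ (succ ((\(α : Nat). elimNat (\(δ : Nat). Nat -> Nat) (\(q : Nat). q) (\(ν : Nat). \(i : Nat -> Nat). i) 0 α) 2))
  ~> succ (succ (elimNat (\(α : Nat). Nat -> Nat) (\(δ : Nat). δ) (\(q : Nat). \(ν : Nat -> Nat). ν) 0 2))
  ~> succ (succ ((\(α : Nat). α) 2))
  ~> 4
inferred type:
  Nat


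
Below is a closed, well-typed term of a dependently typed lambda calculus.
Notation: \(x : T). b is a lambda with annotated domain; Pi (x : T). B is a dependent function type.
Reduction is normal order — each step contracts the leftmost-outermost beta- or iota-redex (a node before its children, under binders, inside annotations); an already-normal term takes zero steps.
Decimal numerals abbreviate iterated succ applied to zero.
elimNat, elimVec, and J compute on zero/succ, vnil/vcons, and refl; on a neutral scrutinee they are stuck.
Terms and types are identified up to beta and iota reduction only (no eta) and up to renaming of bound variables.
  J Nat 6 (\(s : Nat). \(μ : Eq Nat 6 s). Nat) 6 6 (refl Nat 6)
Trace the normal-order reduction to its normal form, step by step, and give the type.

normal-order reduction sequence:
  J Nat 6 (\(s : Nat). \(μ : Eq Nat 6 s). Nat) 6 6 (refl Nat 6)
  ~> 6
the term's type:
  Nat


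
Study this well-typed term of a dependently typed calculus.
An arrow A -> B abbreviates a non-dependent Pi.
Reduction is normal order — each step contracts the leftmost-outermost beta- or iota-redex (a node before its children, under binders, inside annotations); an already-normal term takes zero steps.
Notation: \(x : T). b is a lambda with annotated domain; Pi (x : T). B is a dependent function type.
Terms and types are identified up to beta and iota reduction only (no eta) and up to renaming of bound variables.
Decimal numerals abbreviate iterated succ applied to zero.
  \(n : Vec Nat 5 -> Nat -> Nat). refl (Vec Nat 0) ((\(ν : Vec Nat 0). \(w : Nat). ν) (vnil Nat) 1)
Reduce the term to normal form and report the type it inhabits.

reduced normal form:
  \(n : Vec Nat 5 -> Nat -> Nat). refl (Vec Nat 0) (vnil Nat)
inferred type:
  (Vec Nat 5 -> Nat -> Nat) -> Eq (Vec Nat 0) (vnil Nat) (vnil Nat)
observation: reduction starts at a beta-redex, and 2 normal-order steps reach the normal form.


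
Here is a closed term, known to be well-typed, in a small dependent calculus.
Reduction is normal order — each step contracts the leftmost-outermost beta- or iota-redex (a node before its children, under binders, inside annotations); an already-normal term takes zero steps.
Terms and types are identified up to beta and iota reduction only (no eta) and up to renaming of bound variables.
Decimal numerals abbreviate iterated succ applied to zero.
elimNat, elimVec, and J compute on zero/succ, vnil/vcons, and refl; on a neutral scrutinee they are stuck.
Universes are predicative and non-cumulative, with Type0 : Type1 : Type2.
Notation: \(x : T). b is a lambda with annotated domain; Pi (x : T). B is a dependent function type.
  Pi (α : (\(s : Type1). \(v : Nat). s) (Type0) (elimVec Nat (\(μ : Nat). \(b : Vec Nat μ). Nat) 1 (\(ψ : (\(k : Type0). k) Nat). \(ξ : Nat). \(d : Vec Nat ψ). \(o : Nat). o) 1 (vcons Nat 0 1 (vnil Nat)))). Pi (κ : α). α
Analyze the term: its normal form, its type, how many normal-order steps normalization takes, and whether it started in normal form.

reduced normal form:
  Pi (α : Type0). Pi (s : α). α
type:
  Type1
steps to reach normal form (normal order): 2
already normal: no
first contracted redex: a beta-redex


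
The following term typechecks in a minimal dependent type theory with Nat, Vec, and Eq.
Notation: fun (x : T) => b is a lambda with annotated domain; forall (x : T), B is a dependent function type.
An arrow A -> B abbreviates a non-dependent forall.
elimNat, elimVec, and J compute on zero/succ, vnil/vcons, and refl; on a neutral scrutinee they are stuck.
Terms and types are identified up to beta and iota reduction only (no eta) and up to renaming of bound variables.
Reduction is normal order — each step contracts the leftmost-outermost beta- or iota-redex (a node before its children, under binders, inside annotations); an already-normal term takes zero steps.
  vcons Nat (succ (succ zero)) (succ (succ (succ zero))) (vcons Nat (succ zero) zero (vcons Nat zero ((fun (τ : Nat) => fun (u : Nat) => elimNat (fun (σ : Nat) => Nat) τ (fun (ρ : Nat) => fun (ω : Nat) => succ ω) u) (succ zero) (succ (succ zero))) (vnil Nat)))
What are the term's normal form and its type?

normal form:
  vcons Nat (succ (succ zero)) (succ (succ (succ zero))) (vcons Nat (succ zero) zero (vcons Nat zero (succ (succ (succ zero))) (vnil Nat)))
type:
  Vec Nat (succ (succ (succ zero)))
observation: reduction starts at a beta-redex, and 9 normal-order steps reach the normal form.


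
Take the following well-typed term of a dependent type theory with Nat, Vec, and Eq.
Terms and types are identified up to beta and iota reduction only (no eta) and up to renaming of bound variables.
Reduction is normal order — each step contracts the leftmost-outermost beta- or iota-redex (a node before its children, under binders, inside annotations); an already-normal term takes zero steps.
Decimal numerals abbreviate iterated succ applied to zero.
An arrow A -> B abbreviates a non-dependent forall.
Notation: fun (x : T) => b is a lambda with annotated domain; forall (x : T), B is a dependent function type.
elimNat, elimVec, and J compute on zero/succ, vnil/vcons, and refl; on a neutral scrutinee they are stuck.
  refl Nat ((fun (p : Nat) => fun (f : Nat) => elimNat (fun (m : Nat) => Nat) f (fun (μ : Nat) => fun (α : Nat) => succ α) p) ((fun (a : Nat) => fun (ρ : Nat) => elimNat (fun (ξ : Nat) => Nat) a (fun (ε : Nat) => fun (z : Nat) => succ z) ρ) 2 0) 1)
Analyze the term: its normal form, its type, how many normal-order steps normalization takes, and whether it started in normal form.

resulting normal form:
  refl Nat 3
inferred type:
  Eq Nat 3 3
reduction steps (normal order): 12
already normal: no
first contracted redex: a beta-redex


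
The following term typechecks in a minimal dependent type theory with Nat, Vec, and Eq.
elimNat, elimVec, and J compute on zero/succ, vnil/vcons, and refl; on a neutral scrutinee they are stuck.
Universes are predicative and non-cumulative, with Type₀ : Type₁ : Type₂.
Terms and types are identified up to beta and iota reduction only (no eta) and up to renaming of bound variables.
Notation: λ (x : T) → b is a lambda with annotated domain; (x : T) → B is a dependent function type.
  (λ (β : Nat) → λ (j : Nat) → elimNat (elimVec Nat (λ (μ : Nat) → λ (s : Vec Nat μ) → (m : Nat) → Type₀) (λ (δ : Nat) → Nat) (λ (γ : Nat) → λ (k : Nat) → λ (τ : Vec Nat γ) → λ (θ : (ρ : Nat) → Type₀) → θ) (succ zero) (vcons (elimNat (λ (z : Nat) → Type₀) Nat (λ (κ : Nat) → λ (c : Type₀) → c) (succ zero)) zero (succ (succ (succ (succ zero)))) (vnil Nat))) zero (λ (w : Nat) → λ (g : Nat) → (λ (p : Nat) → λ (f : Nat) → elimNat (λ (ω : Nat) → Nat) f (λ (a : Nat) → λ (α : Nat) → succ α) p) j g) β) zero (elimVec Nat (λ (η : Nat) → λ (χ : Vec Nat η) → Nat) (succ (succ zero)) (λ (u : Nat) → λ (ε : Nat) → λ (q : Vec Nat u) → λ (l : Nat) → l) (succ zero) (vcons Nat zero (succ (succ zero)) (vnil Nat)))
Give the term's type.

type:
  Nat


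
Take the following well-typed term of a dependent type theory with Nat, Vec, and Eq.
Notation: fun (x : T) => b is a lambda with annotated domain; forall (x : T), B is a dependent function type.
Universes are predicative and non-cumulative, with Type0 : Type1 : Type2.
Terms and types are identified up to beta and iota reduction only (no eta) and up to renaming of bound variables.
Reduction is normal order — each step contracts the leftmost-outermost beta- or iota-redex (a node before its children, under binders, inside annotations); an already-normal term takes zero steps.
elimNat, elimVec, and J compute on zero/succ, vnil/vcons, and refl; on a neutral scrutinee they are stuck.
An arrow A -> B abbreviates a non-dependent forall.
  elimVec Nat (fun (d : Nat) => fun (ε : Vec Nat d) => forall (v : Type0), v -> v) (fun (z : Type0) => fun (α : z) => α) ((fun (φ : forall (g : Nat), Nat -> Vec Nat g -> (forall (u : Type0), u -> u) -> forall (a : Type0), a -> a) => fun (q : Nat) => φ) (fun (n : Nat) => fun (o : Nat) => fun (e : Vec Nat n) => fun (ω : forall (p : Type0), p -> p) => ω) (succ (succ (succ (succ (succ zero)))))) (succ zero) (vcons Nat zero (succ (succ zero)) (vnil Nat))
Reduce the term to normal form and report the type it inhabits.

normal form:
  fun (d : Type0) => fun (ε : d) => ε
the term's type:
  forall (d : Type0), d -> d
observation: reduction starts at an elimVec iota-redex, and 8 normal-order steps reach the normal form.


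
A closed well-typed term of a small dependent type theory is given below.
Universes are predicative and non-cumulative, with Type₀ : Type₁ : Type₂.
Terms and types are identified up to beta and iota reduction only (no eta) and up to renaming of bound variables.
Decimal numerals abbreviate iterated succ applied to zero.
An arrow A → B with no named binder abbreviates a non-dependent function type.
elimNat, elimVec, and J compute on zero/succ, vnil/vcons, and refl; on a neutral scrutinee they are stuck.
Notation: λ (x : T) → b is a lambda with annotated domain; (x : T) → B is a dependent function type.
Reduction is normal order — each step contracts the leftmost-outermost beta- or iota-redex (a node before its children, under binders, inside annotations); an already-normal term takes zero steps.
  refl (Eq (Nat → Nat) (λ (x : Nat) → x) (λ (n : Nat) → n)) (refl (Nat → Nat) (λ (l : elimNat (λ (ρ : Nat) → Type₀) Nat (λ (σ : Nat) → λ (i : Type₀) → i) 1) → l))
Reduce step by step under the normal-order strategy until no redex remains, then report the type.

reduction (normal order):
  refl (Eq (Nat → Nat) (λ (x : Nat) → x) (λ (n : Nat) → n)) (refl (Nat → Nat) (λ (l : elimNat (λ (ρ : Nat) → Type₀) Nat (λ (σ : Nat) → λ (i : Type₀) → i) 1) → l))
  ~> refl (Eq (Nat → Nat) (λ (x : Nat) → x) (λ (n : Nat) → n)) (refl (Nat → Nat) (λ (l : (λ (ρ : Nat) → λ (σ : Type₀) → σ) 0 (elimNat (λ (i : Nat) → Type₀) Nat (λ (β : Nat) → λ (χ : Type₀) → χ) 0)) → l))
  ~> refl (Eq (Nat → Nat) (λ (x : Nat) → x) (λ (n : Nat) → n)) (refl (Nat → Nat) (λ (l : (λ (ρ : Type₀) → ρ) (elimNat (λ (σ : Nat) → Type₀) Nat (λ (i : Nat) → λ (β : Type₀) → β) 0)) → l))
  ~> refl (Eq (Nat → Nat) (λ (x : Nat) → x) (λ (n : Nat) → n)) (refl (Nat → Nat) (λ (l : elimNat (λ (ρ : Nat) → Type₀) Nat (λ (σ : Nat) → λ (i : Type₀) → i) 0) → l))
  ~> refl (Eq (Nat → Nat) (λ (x : Nat) → x) (λ (n : Nat) → n)) (refl (Nat → Nat) (λ (l : Nat) → l))
type:
  Eq (Eq (Nat → Nat) (λ (x : Nat) → x) (λ (n : Nat) → n)) (refl (Nat → Nat) (λ (l : Nat) → l)) (refl (Nat → Nat) (λ (ρ : Nat) → ρ))


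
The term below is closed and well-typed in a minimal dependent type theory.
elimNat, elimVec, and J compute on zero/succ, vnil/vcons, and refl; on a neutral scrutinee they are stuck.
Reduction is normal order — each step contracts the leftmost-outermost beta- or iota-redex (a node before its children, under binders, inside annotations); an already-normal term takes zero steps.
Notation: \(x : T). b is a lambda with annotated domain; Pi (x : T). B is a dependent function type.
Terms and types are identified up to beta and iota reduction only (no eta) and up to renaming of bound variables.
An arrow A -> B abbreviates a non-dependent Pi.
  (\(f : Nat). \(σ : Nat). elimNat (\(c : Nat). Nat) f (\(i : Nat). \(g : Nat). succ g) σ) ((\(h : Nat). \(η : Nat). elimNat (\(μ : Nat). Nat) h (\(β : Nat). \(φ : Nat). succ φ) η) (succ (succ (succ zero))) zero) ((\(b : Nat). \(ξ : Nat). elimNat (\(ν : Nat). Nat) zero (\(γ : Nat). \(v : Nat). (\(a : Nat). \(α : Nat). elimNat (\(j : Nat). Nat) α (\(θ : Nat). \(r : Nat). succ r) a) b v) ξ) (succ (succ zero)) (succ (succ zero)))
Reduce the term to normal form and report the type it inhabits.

reduced normal form:
  succ (succ (succ (succ (succ (succ (succ zero))))))
type:
  Nat
observation: the leftmost-outermost redex is a beta-redex, and normalization takes 45 steps.


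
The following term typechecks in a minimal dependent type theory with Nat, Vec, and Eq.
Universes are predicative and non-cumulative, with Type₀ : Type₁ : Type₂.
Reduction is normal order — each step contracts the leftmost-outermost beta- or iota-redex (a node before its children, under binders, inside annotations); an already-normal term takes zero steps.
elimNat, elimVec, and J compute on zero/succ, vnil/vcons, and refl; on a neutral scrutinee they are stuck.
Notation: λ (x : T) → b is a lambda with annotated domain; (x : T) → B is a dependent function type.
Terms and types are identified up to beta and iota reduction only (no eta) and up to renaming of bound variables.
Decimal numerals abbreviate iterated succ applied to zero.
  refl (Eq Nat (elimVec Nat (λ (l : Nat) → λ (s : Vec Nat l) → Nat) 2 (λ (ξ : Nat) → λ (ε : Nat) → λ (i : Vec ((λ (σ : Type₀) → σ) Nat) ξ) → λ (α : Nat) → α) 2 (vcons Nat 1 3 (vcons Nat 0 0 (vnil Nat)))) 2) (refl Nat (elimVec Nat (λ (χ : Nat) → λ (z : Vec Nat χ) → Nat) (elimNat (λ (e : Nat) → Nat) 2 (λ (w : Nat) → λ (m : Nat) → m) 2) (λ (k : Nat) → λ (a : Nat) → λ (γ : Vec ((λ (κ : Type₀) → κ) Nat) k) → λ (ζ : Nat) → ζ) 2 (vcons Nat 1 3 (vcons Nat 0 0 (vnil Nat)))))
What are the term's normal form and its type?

resulting normal form:
  refl (Eq Nat 2 2) (refl Nat 2)
inferred type:
  Eq (Eq Nat 2 2) (refl Nat 2) (refl Nat 2)


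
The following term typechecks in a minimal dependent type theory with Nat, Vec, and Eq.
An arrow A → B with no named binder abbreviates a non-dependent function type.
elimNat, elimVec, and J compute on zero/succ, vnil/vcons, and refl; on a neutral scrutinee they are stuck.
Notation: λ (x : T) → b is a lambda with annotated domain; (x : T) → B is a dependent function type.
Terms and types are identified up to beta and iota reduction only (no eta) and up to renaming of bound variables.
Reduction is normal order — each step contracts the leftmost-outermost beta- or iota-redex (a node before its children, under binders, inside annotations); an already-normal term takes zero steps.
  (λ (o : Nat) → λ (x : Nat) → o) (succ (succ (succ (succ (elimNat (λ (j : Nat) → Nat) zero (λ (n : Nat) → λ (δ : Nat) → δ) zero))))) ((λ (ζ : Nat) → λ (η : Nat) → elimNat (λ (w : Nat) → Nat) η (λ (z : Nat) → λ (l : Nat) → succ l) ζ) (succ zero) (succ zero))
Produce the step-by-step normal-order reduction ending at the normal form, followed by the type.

reduction (normal order):
  (λ (o : Nat) → λ (x : Nat) → o) (succ (succ (succ (succ (elimNat (λ (j : Nat) → Nat) zero (λ (n : Nat) → λ (δ : Nat) → δ) zero))))) ((λ (ζ : Nat) → λ (η : Nat) → elimNat (λ (w : Nat) → Nat) η (λ (z : Nat) → λ (l : Nat) → succ l) ζ) (succ zero) (succ zero))
  ~> (λ (o : Nat) → succ (succ (succ (succ (elimNat (λ (x : Nat) → Nat) zero (λ (j : Nat) → λ (n : Nat) → n) zero))))) ((λ (δ : Nat) → λ (ζ : Nat) → elimNat (λ (η : Nat) → Nat) ζ (λ (w : Nat) → λ (z : Nat) → succ z) δ) (succ zero) (succ zero))
  ~> succ (succ (succ (succ (elimNat (λ (o : Nat) → Nat) zero (λ (x : Nat) → λ (j : Nat) → j) zero))))
  ~> succ (succ (succ (succ zero)))
the term's type:
  Nat


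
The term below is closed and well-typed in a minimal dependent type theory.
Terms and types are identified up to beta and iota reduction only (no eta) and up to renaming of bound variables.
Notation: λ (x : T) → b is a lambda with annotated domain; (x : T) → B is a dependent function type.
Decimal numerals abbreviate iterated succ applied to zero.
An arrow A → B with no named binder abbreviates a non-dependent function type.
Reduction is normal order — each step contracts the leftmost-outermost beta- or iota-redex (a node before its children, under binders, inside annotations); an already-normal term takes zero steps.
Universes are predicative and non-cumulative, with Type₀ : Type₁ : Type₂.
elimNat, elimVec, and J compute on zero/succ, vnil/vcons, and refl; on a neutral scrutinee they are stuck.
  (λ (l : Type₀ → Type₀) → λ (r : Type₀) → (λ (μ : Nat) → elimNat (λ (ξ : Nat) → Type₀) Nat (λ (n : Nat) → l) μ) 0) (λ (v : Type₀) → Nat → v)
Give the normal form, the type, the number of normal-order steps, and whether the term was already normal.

normal form:
  λ (l : Type₀) → Nat
inferred type:
  Type₀ → Type₀
steps to reach normal form (normal order): 3
term was already normal: no
first contracted redex: a beta-redex


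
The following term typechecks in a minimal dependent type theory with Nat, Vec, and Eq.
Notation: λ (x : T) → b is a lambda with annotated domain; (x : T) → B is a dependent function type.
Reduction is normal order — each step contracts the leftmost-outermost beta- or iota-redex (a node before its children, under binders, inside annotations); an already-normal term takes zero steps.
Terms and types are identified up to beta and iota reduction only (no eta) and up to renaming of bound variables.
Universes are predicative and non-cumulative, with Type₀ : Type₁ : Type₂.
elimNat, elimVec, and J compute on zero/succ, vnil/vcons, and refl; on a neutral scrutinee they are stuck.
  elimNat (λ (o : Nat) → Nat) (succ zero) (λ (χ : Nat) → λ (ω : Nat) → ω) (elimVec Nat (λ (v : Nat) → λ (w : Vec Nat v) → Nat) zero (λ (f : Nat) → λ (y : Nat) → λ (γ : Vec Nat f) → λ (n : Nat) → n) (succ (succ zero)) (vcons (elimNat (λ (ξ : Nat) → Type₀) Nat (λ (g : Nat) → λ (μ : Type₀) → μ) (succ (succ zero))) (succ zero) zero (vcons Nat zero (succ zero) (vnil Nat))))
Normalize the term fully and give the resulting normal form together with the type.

resulting normal form:
  succ zero
inferred type:
  Nat
observation: normalization takes exactly 12 steps under the normal-order strategy.


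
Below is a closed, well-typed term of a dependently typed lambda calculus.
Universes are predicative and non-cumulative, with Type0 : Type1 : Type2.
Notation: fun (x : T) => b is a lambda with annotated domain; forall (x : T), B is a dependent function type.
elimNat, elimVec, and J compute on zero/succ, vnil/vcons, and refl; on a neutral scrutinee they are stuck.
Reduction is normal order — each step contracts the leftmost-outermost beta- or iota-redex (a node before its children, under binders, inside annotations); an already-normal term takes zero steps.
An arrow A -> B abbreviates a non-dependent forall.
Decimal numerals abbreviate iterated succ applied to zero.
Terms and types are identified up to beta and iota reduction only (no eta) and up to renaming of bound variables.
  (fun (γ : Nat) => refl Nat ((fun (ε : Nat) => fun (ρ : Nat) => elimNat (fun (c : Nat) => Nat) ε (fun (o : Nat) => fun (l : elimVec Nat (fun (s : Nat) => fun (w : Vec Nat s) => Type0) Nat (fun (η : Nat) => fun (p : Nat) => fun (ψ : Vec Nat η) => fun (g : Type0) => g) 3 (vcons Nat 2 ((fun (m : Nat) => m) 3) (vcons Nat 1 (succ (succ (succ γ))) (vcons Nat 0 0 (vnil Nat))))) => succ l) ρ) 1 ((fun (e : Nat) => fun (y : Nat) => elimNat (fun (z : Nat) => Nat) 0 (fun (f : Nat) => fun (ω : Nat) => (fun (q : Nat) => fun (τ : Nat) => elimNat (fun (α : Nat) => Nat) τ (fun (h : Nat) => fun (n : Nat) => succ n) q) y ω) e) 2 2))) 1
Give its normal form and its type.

resulting normal form:
  refl Nat 5
inferred type:
  Eq Nat 5 5


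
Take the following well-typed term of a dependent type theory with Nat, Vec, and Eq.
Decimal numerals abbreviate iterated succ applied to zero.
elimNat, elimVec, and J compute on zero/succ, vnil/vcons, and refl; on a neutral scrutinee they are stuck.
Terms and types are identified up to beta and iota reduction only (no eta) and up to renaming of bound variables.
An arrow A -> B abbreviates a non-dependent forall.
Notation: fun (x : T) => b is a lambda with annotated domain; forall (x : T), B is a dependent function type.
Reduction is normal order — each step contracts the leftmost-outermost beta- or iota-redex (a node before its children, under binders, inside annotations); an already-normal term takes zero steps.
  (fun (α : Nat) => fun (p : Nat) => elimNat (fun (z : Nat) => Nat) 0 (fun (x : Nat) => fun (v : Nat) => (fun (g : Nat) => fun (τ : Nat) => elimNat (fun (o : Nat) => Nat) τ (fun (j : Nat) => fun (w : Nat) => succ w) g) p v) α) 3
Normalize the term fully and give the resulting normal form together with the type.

resulting normal form:
  fun (α : Nat) => elimNat (fun (p : Nat) => Nat) (elimNat (fun (z : Nat) => Nat) (elimNat (fun (x : Nat) => Nat) 0 (fun (v : Nat) => fun (g : Nat) => succ g) α) (fun (τ : Nat) => fun (o : Nat) => succ o) α) (fun (j : Nat) => fun (w : Nat) => succ w) α
the term's type:
  Nat -> Nat
observation: the leftmost-outermost redex is a beta-redex, and normalization takes 17 steps.
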